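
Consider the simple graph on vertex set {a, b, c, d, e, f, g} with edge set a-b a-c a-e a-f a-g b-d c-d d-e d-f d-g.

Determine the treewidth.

2

A width-2 tree decomposition is:
Bags: B1 = {a, b, d}  B2 = {a, d, g}  B3 = {a, d, f}  B4 = {a, d, e}  B5 = {a, c, d}
Tree: B1–B2, B2–B3, B3–B4, B4–B5
The largest bag has 3 vertices, giving width 2; this decomposition certifies tw(G) ≤ 2. The edges a–b–d–g–a form a cycle, so G is not a tree and its treewidth is at least 2. The upper and lower bounds meet at 2, so that is the treewidth.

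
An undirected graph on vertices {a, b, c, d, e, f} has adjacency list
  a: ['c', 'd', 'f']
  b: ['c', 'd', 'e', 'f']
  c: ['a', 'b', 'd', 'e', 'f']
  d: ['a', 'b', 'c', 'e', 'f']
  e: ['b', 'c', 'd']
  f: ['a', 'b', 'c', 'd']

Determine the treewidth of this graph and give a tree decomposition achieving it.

Treewidth 3.
Bags: B1 = {b, c, d, e}  B2 = {b, c, d, f}  B3 = {a, c, d, f}
Tree: B1–B2, B2–B3

The largest bag has 4 vertices, giving width 3; this decomposition certifies tw(G) ≤ 3. For the lower bound, the 4 vertices {b, c, d, e} are pairwise adjacent, and any tree decomposition puts a clique entirely inside one bag — forcing width ≥ 3. Combining the bounds, tw(G) = 3.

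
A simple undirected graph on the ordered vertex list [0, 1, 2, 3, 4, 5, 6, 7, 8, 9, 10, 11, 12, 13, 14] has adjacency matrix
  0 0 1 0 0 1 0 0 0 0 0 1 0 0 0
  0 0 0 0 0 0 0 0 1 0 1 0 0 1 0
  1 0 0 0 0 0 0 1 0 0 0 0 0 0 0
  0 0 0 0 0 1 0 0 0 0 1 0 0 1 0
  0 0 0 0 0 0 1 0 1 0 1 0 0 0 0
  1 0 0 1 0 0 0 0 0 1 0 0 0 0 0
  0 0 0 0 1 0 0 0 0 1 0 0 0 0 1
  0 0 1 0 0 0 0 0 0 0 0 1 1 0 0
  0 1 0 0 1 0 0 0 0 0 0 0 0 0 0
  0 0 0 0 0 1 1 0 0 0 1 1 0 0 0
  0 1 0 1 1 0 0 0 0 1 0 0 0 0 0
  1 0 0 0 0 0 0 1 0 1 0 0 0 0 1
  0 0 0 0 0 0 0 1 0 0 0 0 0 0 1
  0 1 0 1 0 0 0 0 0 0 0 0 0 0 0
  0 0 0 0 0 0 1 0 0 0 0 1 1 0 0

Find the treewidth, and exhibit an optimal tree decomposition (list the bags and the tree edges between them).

Each bag holds 4 vertices, so the decomposition has width 3, which upper-bounds the treewidth. For the lower bound: the 4 vertex sets {1,8,13}, {4}, {10}, {3,5,6,9} are disjoint, each induces a connected subgraph, and every pair is joined by at least one edge of G. Contracting each set to a single vertex therefore yields K_{4} as a minor, and since treewidth is minor-monotone, tw(G) ≥ tw(K_{4}) = 3. Therefore the treewidth is 3.

Treewidth 3.
One optimal decomposition is:
Bags: B1 = {1, 4, 8, 13}  B2 = {1, 4, 10, 13}  B3 = {3, 4, 10, 13}  B4 = {3, 4, 6, 10}  B5 = {3, 6, 9, 10}  B6 = {3, 5, 6, 9}  B7 = {5, 6, 9, 14}  B8 = {5, 9, 11, 14}  B9 = {0, 5, 11, 14}  B10 = {0, 11, 12, 14}  B11 = {0, 7, 11, 12}  B12 = {0, 2, 7, 12}
Tree: B1–B2, B2–B3, B3–B4, B4–B5, B5–B6, B6–B7, B7–B8, B8–B9, B9–B10, B10–B11, B11–B12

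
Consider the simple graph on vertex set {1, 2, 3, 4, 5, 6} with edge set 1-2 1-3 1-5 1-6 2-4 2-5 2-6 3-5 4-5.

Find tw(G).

A width-2 tree decomposition is:
Bags: B1 = {1, 2, 5}  B2 = {1, 3, 5}  B3 = {2, 4, 5}  B4 = {1, 2, 6}
Tree: B1–B2, B1–B3, B1–B4
The largest bag has 3 vertices, giving width 2; this decomposition certifies tw(G) ≤ 2. Conversely, {1, 2, 5} is a clique of size 3, and the vertices of any clique must share a bag in every tree decomposition; so some bag has ≥ 3 vertices and tw(G) ≥ 2. Hence tw(G) = 2 exactly.

2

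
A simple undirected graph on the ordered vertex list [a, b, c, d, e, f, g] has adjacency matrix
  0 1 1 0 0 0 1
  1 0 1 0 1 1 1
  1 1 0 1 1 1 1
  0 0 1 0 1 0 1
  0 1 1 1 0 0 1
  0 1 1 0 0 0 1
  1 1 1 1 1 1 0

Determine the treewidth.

A width-3 tree decomposition is:
Bags: B1 = {a, b, c, g}  B2 = {b, c, e, g}  B3 = {c, d, e, g}  B4 = {b, c, f, g}
Tree: B1–B2, B2–B3, B1–B4
The largest bag has 4 vertices, giving width 3; this decomposition certifies tw(G) ≤ 3. Conversely, {c, d, e, g} is a clique of size 4, and the vertices of any clique must share a bag in every tree decomposition; so some bag has ≥ 4 vertices and tw(G) ≥ 3. Therefore the treewidth is 3.

3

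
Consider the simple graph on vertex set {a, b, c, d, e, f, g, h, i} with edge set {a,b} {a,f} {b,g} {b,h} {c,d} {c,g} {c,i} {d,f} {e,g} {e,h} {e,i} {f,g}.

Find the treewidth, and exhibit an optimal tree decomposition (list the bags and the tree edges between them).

Treewidth 3.
One optimal decomposition is:
Bags: B1 = {a, c, d, f}  B2 = {a, c, f, g}  B3 = {a, b, c, g}  B4 = {b, c, g, i}  B5 = {b, e, g, i}  B6 = {b, e, h, i}
Tree: B1–B2, B2–B3, B3–B4, B4–B5, B5–B6

The largest bag has 4 vertices, giving width 3; this decomposition certifies tw(G) ≤ 3. For the lower bound: the 4 vertex sets {a,d,f}, {c}, {g}, {b,e,h,i} are disjoint, each induces a connected subgraph, and every pair is joined by at least one edge of G. Contracting each set to a single vertex therefore yields K_{4} as a minor, and since treewidth is minor-monotone, tw(G) ≥ tw(K_{4}) = 3. Combining the bounds, tw(G) = 3.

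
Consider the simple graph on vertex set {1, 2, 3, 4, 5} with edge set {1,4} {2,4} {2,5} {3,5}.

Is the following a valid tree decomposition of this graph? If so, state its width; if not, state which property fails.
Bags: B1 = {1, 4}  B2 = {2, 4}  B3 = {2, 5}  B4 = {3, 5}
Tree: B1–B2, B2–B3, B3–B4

Yes; width 1.

Vertex coverage: the bags together contain {1, 2, 3, 4, 5}, the full vertex set. Edge coverage: each edge of G has both endpoints in at least one bag. Running intersection: for every vertex, the bags containing it form a connected subtree. All three properties hold, so this is a valid tree decomposition of width max|bag| − 1 = 1, and hence tw(G) ≤ 1.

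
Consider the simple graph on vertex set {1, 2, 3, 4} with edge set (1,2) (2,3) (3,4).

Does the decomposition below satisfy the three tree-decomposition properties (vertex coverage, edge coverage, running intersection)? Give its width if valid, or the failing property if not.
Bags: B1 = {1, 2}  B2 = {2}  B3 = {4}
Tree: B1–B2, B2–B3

No — vertex 3 appears in no bag.

A tree decomposition must satisfy three properties: every vertex lies in some bag; for every edge, both endpoints lie together in some bag; and for every vertex, the bags containing it form a connected subtree. Here vertex 3 appears in no bag, so the decomposition is invalid.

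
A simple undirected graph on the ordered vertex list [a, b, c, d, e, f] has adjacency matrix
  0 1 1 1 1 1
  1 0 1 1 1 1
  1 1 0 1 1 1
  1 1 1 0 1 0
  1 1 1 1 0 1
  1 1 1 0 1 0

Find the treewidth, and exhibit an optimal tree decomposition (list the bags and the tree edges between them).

Treewidth 4.
Bags: B1 = {a, b, c, e, f}  B2 = {a, b, c, d, e}
Tree: B1–B2

Every bag has size at most 5, so the width is 5 − 1 = 4 and tw(G) ≤ 4. For the lower bound, the 5 vertices {a, b, c, d, e} are pairwise adjacent, and any tree decomposition puts a clique entirely inside one bag — forcing width ≥ 4. The upper and lower bounds meet at 4, so that is the treewidth.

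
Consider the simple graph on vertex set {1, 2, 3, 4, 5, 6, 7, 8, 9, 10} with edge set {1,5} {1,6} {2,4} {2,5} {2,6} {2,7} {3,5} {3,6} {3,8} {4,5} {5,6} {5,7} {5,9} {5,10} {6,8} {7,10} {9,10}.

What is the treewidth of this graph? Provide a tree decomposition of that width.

Treewidth 2.
Bags: B1 = {2, 5, 7}  B2 = {2, 4, 5}  B3 = {2, 5, 6}  B4 = {1, 5, 6}  B5 = {5, 7, 10}  B6 = {3, 5, 6}  B7 = {3, 6, 8}  B8 = {5, 9, 10}
Tree: B1–B2, B1–B3, B3–B4, B1–B5, B4–B6, B6–B7, B5–B8

Every bag has size at most 3, so the width is 3 − 1 = 2 and tw(G) ≤ 2. Conversely, {3, 6, 8} is a clique of size 3, and the vertices of any clique must share a bag in every tree decomposition; so some bag has ≥ 3 vertices and tw(G) ≥ 2. Hence tw(G) = 2 exactly.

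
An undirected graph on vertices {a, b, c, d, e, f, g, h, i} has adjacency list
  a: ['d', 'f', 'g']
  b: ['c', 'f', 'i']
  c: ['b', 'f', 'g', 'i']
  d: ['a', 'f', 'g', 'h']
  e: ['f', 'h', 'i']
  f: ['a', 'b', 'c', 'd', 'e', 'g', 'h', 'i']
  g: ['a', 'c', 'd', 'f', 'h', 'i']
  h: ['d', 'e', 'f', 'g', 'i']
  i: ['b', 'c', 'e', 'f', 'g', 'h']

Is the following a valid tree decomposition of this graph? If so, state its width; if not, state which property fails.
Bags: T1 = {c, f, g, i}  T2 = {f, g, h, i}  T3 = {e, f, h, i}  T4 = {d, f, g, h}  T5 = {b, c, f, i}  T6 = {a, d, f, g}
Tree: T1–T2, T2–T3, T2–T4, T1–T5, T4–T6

Every vertex of G appears in some bag (union = {a, b, c, d, e, f, g, h, i}); every edge is covered by a bag; and for each vertex v the set of bags containing v is connected in the bag tree. The decomposition is therefore valid. The largest bag has 4 vertices, so the width is 3.

Yes; width 3.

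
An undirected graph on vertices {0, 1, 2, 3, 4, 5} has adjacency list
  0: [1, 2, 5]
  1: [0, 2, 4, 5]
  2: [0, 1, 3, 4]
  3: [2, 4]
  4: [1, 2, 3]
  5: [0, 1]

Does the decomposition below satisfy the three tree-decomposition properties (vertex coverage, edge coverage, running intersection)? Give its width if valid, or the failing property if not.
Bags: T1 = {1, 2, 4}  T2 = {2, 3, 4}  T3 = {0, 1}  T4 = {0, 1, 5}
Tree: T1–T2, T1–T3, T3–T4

No — edge (2,0) lies in no bag.

A tree decomposition must satisfy three properties: every vertex lies in some bag; for every edge, both endpoints lie together in some bag; and for every vertex, the bags containing it form a connected subtree. Here edge (2,0) lies in no bag, so the decomposition is invalid.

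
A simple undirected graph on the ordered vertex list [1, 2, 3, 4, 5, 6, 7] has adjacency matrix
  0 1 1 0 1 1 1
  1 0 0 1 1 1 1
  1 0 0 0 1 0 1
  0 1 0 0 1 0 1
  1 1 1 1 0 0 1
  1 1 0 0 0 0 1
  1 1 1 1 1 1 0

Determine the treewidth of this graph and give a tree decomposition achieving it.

Treewidth 3.
One such decomposition:
Bags: B1 = {1, 2, 6, 7}  B2 = {1, 2, 5, 7}  B3 = {1, 3, 5, 7}  B4 = {2, 4, 5, 7}
Tree: B1–B2, B2–B3, B2–B4

Every bag has size at most 4, so the width is 4 − 1 = 3 and tw(G) ≤ 3. For the lower bound, the 4 vertices {1, 2, 5, 7} are pairwise adjacent, and any tree decomposition puts a clique entirely inside one bag — forcing width ≥ 3. Hence tw(G) = 3 exactly.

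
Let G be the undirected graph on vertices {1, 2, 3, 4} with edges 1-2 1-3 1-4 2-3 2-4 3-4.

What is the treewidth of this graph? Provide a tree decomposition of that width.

Treewidth 3.
One such decomposition:
Bags: B1 = {1, 2, 3, 4}
Tree: (single bag)

With just one bag of size 4, the width is 4 − 1 = 3, so tw(G) ≤ 3. For the lower bound, the 4 vertices {1, 2, 3, 4} are pairwise adjacent, and any tree decomposition puts a clique entirely inside one bag — forcing width ≥ 3. The upper and lower bounds meet at 3, so that is the treewidth.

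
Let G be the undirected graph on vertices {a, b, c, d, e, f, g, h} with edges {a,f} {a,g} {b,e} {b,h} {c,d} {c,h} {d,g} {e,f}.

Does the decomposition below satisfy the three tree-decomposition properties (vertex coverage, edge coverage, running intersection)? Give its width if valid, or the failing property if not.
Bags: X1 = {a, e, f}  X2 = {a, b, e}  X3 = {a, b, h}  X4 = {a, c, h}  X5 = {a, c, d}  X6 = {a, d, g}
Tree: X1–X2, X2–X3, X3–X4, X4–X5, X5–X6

Checking the three conditions: (i) the bags cover all of {a, b, c, d, e, f, g, h}; (ii) for each edge, some bag contains both endpoints; (iii) the bags containing any fixed vertex form a subtree. All hold, so the decomposition is valid with width 3 − 1 = 2.

Yes; width 2.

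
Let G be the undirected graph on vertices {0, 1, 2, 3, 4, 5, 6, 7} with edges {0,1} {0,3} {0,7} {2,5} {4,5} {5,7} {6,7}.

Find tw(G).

1

A width-1 tree decomposition is:
Bags: B1 = {0, 7}  B2 = {6, 7}  B3 = {0, 3}  B4 = {5, 7}  B5 = {2, 5}  B6 = {0, 1}  B7 = {4, 5}
Tree: B1–B2, B1–B3, B1–B4, B4–B5, B3–B6, B4–B7
Each bag holds 2 vertices, so the decomposition has width 1, which upper-bounds the treewidth. Any graph with an edge has treewidth ≥ 1, and G has the edge 0–7. The upper and lower bounds meet at 1, so that is the treewidth.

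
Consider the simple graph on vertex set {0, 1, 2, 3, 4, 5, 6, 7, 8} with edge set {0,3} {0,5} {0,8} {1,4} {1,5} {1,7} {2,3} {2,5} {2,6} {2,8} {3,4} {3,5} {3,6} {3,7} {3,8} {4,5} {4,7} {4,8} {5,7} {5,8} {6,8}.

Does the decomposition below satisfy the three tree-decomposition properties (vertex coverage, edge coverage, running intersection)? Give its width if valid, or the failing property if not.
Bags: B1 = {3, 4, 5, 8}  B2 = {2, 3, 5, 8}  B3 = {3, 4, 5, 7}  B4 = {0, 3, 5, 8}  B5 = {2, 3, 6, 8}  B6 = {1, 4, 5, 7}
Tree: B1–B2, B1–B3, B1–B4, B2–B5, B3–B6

Yes; width 3.

Checking the three conditions: (i) the bags cover all of {0, 1, 2, 3, 4, 5, 6, 7, 8}; (ii) for each edge, some bag contains both endpoints; (iii) the bags containing any fixed vertex form a subtree. All hold, so the decomposition is valid with width 4 − 1 = 3.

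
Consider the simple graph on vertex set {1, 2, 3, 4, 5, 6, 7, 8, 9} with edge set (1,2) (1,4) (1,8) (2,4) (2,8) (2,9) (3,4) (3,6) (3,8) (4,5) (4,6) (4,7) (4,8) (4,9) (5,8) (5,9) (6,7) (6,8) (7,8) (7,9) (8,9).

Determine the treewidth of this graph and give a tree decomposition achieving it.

Each bag holds 4 vertices, so the decomposition has width 3, which upper-bounds the treewidth. Conversely, {1, 2, 4, 8} is a clique of size 4, and the vertices of any clique must share a bag in every tree decomposition; so some bag has ≥ 4 vertices and tw(G) ≥ 3. Combining the bounds, tw(G) = 3.

Treewidth 3.
One optimal decomposition is:
Bags: B1 = {4, 7, 8, 9}  B2 = {2, 4, 8, 9}  B3 = {4, 6, 7, 8}  B4 = {3, 4, 6, 8}  B5 = {4, 5, 8, 9}  B6 = {1, 2, 4, 8}
Tree: B1–B2, B1–B3, B3–B4, B2–B5, B2–B6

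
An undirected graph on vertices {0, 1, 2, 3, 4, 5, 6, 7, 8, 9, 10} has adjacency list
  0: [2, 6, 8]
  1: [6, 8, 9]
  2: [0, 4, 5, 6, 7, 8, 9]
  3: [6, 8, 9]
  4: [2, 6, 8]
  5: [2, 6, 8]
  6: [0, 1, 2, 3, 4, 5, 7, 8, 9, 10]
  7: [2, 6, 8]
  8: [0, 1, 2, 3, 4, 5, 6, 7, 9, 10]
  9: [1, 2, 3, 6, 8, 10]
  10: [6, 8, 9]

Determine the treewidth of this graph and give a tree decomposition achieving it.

Treewidth 3.
One such decomposition:
Bags: B1 = {2, 4, 6, 8}  B2 = {2, 6, 7, 8}  B3 = {2, 6, 8, 9}  B4 = {1, 6, 8, 9}  B5 = {0, 2, 6, 8}  B6 = {6, 8, 9, 10}  B7 = {2, 5, 6, 8}  B8 = {3, 6, 8, 9}
Tree: B1–B2, B2–B3, B3–B4, B1–B5, B3–B6, B3–B7, B6–B8

Each bag holds 4 vertices, so the decomposition has width 3, which upper-bounds the treewidth. Conversely, {6, 8, 9, 10} is a clique of size 4, and the vertices of any clique must share a bag in every tree decomposition; so some bag has ≥ 4 vertices and tw(G) ≥ 3. Hence tw(G) = 3 exactly.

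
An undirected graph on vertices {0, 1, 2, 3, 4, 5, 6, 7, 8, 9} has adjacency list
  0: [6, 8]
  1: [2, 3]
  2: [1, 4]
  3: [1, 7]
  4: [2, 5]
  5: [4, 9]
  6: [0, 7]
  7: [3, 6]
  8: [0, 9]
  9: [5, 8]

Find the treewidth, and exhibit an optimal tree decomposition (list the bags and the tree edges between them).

Treewidth 2.
Bags: B1 = {4, 5, 9}  B2 = {2, 4, 9}  B3 = {1, 2, 9}  B4 = {1, 3, 9}  B5 = {3, 7, 9}  B6 = {6, 7, 9}  B7 = {0, 6, 9}  B8 = {0, 8, 9}
Tree: B1–B2, B2–B3, B3–B4, B4–B5, B5–B6, B6–B7, B7–B8

The largest bag has 3 vertices, giving width 2; this decomposition certifies tw(G) ≤ 2. The edges 9–5–4–2–1–3–7–6–0–8–9 form a cycle, so G is not a tree and its treewidth is at least 2. The upper and lower bounds meet at 2, so that is the treewidth.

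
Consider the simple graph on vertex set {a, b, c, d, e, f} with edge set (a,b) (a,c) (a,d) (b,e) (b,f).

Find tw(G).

A width-1 tree decomposition is:
Bags: B1 = {a, d}  B2 = {a, c}  B3 = {a, b}  B4 = {b, f}  B5 = {b, e}
Tree: B1–B2, B2–B3, B3–B4, B4–B5
Every bag has size at most 2, so the width is 2 − 1 = 1 and tw(G) ≤ 1. Since G has at least one edge (e.g. a–d), it is not an edgeless graph, so tw(G) ≥ 1. The upper and lower bounds meet at 1, so that is the treewidth.

1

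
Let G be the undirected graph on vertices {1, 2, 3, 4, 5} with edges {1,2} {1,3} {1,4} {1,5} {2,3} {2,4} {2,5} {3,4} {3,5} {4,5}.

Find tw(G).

4

A width-4 tree decomposition is:
Bags: B1 = {1, 2, 3, 4, 5}
Tree: (single bag)
With just one bag of size 5, the width is 5 − 1 = 4, so tw(G) ≤ 4. For the lower bound, the 5 vertices {1, 2, 3, 4, 5} are pairwise adjacent, and any tree decomposition puts a clique entirely inside one bag — forcing width ≥ 4. Therefore the treewidth is 4.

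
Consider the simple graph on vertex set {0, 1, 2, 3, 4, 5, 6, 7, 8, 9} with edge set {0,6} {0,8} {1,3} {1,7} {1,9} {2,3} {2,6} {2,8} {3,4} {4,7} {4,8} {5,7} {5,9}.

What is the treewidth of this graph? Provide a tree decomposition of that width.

The largest bag has 3 vertices, giving width 2; this decomposition certifies tw(G) ≤ 2. The edges 5–9–1–7–5 form a cycle, so G is not a tree and its treewidth is at least 2. The upper and lower bounds meet at 2, so that is the treewidth.

Treewidth 2.
Bags: B1 = {5, 7, 9}  B2 = {1, 7, 9}  B3 = {1, 4, 7}  B4 = {1, 3, 4}  B5 = {3, 4, 8}  B6 = {2, 3, 8}  B7 = {0, 2, 8}  B8 = {0, 2, 6}
Tree: B1–B2, B2–B3, B3–B4, B4–B5, B5–B6, B6–B7, B7–B8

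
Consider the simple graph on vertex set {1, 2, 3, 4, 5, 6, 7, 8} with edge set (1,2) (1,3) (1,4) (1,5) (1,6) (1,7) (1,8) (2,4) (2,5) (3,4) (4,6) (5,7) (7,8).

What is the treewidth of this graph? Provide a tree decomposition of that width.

The largest bag has 3 vertices, giving width 2; this decomposition certifies tw(G) ≤ 2. Conversely, {1, 7, 8} is a clique of size 3, and the vertices of any clique must share a bag in every tree decomposition; so some bag has ≥ 3 vertices and tw(G) ≥ 2. Hence tw(G) = 2 exactly.

Treewidth 2.
Bags: B1 = {1, 2, 4}  B2 = {1, 2, 5}  B3 = {1, 5, 7}  B4 = {1, 4, 6}  B5 = {1, 3, 4}  B6 = {1, 7, 8}
Tree: B1–B2, B2–B3, B1–B4, B4–B5, B3–B6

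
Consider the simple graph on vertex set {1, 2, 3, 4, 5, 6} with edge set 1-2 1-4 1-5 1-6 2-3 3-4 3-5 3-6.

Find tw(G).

2

A width-2 tree decomposition is:
Bags: B1 = {1, 3, 5}  B2 = {1, 2, 3}  B3 = {1, 3, 4}  B4 = {1, 3, 6}
Tree: B1–B2, B2–B3, B3–B4
Each bag holds 3 vertices, so the decomposition has width 2, which upper-bounds the treewidth. The edges 3–5–1–2–3 form a cycle, so G is not a tree and its treewidth is at least 2. The upper and lower bounds meet at 2, so that is the treewidth.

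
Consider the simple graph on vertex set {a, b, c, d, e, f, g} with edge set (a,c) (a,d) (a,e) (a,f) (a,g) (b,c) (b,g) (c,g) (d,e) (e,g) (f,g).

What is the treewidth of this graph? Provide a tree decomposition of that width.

Every bag has size at most 3, so the width is 3 − 1 = 2 and tw(G) ≤ 2. Conversely, {a, d, e} is a clique of size 3, and the vertices of any clique must share a bag in every tree decomposition; so some bag has ≥ 3 vertices and tw(G) ≥ 2. The upper and lower bounds meet at 2, so that is the treewidth.

Treewidth 2.
Bags: B1 = {a, c, g}  B2 = {a, e, g}  B3 = {b, c, g}  B4 = {a, d, e}  B5 = {a, f, g}
Tree: B1–B2, B1–B3, B2–B4, B1–B5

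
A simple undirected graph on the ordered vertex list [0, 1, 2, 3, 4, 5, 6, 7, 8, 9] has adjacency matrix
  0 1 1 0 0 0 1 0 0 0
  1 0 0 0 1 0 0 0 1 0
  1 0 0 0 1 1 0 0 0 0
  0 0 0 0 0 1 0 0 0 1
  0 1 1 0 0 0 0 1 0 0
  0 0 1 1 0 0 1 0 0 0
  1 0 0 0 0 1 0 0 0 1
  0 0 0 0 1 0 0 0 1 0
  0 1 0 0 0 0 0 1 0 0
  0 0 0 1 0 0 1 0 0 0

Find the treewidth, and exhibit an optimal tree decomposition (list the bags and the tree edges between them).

Every bag has size at most 3, so the width is 3 − 1 = 2 and tw(G) ≤ 2. Since 9–3–5–6–9 is a cycle in G, G is not acyclic. Forests are exactly the graphs of treewidth ≤ 1, so tw(G) ≥ 2. Therefore the treewidth is 2.

Treewidth 2.
Bags: B1 = {3, 6, 9}  B2 = {3, 5, 6}  B3 = {0, 5, 6}  B4 = {0, 2, 5}  B5 = {0, 1, 2}  B6 = {1, 2, 4}  B7 = {1, 4, 8}  B8 = {4, 7, 8}
Tree: B1–B2, B2–B3, B3–B4, B4–B5, B5–B6, B6–B7, B7–B8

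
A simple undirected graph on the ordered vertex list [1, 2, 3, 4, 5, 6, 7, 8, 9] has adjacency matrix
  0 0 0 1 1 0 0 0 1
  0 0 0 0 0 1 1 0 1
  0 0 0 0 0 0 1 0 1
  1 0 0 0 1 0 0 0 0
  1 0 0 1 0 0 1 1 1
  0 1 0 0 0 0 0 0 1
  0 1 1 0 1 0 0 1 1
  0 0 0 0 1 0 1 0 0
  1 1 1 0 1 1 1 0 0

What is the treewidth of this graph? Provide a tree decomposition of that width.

Each bag holds 3 vertices, so the decomposition has width 2, which upper-bounds the treewidth. For the lower bound, the 3 vertices {5, 7, 8} are pairwise adjacent, and any tree decomposition puts a clique entirely inside one bag — forcing width ≥ 2. Therefore the treewidth is 2.

Treewidth 2.
Bags: B1 = {2, 7, 9}  B2 = {5, 7, 9}  B3 = {1, 5, 9}  B4 = {2, 6, 9}  B5 = {3, 7, 9}  B6 = {1, 4, 5}  B7 = {5, 7, 8}
Tree: B1–B2, B2–B3, B1–B4, B1–B5, B3–B6, B2–B7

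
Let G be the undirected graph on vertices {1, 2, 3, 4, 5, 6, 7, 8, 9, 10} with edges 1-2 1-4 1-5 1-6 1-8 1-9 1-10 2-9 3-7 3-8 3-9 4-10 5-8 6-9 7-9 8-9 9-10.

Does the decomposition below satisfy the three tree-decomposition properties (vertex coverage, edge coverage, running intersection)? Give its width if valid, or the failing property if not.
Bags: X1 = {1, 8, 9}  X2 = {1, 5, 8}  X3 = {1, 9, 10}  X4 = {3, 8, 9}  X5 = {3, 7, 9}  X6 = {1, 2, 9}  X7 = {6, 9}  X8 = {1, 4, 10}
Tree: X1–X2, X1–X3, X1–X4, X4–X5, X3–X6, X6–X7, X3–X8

No — edge (1,6) lies in no bag.

A tree decomposition must satisfy three properties: every vertex lies in some bag; for every edge, both endpoints lie together in some bag; and for every vertex, the bags containing it form a connected subtree. Here edge (1,6) lies in no bag, so the decomposition is invalid.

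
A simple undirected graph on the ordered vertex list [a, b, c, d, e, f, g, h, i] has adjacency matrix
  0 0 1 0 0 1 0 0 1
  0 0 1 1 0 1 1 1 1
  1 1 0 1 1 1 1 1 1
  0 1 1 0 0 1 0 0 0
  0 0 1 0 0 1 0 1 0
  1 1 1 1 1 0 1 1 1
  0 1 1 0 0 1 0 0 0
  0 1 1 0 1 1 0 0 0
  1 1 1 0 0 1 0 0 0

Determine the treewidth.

3

A width-3 tree decomposition is:
Bags: B1 = {b, c, d, f}  B2 = {b, c, f, g}  B3 = {b, c, f, i}  B4 = {b, c, f, h}  B5 = {c, e, f, h}  B6 = {a, c, f, i}
Tree: B1–B2, B2–B3, B1–B4, B4–B5, B3–B6
Every bag has size at most 4, so the width is 4 − 1 = 3 and tw(G) ≤ 3. For the lower bound, the 4 vertices {c, e, f, h} are pairwise adjacent, and any tree decomposition puts a clique entirely inside one bag — forcing width ≥ 3. Therefore the treewidth is 3.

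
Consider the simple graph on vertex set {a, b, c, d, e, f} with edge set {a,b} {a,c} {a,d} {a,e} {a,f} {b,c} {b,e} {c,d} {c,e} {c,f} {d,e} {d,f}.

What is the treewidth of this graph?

3

A width-3 tree decomposition is:
Bags: B1 = {a, c, d, f}  B2 = {a, c, d, e}  B3 = {a, b, c, e}
Tree: B1–B2, B2–B3
Each bag holds 4 vertices, so the decomposition has width 3, which upper-bounds the treewidth. On the other hand G contains the 4-clique {a, c, d, e}. A clique must lie in a single bag of any decomposition, so no decomposition can have width below 3. The upper and lower bounds meet at 3, so that is the treewidth.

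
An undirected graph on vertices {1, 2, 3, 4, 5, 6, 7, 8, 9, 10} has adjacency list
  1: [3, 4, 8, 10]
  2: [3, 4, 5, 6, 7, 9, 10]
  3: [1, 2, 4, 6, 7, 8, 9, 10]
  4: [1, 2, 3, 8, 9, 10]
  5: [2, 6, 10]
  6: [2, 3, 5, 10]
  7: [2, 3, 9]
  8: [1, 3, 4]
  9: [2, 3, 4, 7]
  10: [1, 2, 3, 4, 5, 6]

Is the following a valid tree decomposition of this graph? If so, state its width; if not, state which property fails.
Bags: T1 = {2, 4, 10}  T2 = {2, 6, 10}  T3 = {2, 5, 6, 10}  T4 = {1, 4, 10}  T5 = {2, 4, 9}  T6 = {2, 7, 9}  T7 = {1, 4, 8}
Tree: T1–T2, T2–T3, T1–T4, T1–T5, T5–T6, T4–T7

A tree decomposition must satisfy three properties: every vertex lies in some bag; for every edge, both endpoints lie together in some bag; and for every vertex, the bags containing it form a connected subtree. Here vertex 3 appears in no bag, so the decomposition is invalid.

No — vertex 3 appears in no bag.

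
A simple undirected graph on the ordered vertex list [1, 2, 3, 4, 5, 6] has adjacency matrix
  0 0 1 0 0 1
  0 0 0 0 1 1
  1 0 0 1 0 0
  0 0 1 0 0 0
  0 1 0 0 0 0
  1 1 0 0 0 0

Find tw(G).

A width-1 tree decomposition is:
Bags: B1 = {2, 5}  B2 = {2, 6}  B3 = {1, 6}  B4 = {1, 3}  B5 = {3, 4}
Tree: B1–B2, B2–B3, B3–B4, B4–B5
Every bag has size at most 2, so the width is 2 − 1 = 1 and tw(G) ≤ 1. Since G has at least one edge (e.g. 5–2), it is not an edgeless graph, so tw(G) ≥ 1. Hence tw(G) = 1 exactly.

1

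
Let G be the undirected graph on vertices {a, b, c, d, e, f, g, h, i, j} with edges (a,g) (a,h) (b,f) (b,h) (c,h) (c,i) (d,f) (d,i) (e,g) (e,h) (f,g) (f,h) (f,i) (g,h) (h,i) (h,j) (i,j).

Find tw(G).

A width-2 tree decomposition is:
Bags: B1 = {h, i, j}  B2 = {f, h, i}  B3 = {f, g, h}  B4 = {c, h, i}  B5 = {a, g, h}  B6 = {b, f, h}  B7 = {e, g, h}  B8 = {d, f, i}
Tree: B1–B2, B2–B3, B2–B4, B3–B5, B3–B6, B5–B7, B2–B8
The largest bag has 3 vertices, giving width 2; this decomposition certifies tw(G) ≤ 2. For the lower bound, the 3 vertices {d, f, i} are pairwise adjacent, and any tree decomposition puts a clique entirely inside one bag — forcing width ≥ 2. Combining the bounds, tw(G) = 2.

2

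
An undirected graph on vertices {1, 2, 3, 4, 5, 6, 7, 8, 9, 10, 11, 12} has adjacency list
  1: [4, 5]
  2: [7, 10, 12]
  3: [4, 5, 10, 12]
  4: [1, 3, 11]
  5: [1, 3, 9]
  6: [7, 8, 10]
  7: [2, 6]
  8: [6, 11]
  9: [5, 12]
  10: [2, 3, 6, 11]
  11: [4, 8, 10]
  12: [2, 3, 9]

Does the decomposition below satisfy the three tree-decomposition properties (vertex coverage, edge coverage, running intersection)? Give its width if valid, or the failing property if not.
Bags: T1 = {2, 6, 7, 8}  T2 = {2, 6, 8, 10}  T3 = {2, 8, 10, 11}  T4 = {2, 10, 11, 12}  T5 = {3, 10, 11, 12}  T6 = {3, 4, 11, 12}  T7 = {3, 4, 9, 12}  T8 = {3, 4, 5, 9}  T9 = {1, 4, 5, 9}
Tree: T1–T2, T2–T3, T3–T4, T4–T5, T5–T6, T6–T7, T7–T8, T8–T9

Checking the three conditions: (i) the bags cover all of {1, 2, 3, 4, 5, 6, 7, 8, 9, 10, 11, 12}; (ii) for each edge, some bag contains both endpoints; (iii) the bags containing any fixed vertex form a subtree. All hold, so the decomposition is valid with width 4 − 1 = 3.

Yes; width 3.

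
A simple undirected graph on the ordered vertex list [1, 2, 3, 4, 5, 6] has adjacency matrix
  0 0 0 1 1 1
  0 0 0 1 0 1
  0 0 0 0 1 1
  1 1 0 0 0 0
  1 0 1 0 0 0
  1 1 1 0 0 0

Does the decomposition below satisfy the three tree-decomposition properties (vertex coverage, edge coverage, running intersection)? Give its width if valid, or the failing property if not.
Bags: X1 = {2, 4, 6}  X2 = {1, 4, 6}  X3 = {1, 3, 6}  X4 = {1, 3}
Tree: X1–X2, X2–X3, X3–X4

No — vertex 5 appears in no bag.

A tree decomposition must satisfy three properties: every vertex lies in some bag; for every edge, both endpoints lie together in some bag; and for every vertex, the bags containing it form a connected subtree. Here vertex 5 appears in no bag, so the decomposition is invalid.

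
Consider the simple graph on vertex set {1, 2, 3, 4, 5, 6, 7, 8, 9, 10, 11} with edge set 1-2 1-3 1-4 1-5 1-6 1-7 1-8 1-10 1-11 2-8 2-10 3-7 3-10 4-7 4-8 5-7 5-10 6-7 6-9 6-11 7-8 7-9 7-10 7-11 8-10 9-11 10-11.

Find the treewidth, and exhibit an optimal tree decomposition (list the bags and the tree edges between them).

Treewidth 3.
One optimal decomposition is:
Bags: B1 = {1, 6, 7, 11}  B2 = {1, 7, 10, 11}  B3 = {1, 5, 7, 10}  B4 = {1, 7, 8, 10}  B5 = {1, 3, 7, 10}  B6 = {6, 7, 9, 11}  B7 = {1, 4, 7, 8}  B8 = {1, 2, 8, 10}
Tree: B1–B2, B2–B3, B3–B4, B2–B5, B1–B6, B4–B7, B4–B8

Each bag holds 4 vertices, so the decomposition has width 3, which upper-bounds the treewidth. Conversely, {1, 2, 8, 10} is a clique of size 4, and the vertices of any clique must share a bag in every tree decomposition; so some bag has ≥ 4 vertices and tw(G) ≥ 3. Therefore the treewidth is 3.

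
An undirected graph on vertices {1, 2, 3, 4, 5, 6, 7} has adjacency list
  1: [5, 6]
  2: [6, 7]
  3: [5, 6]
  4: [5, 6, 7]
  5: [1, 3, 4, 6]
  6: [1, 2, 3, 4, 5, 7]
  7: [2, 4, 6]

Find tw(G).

2

A width-2 tree decomposition is:
Bags: B1 = {4, 5, 6}  B2 = {3, 5, 6}  B3 = {4, 6, 7}  B4 = {1, 5, 6}  B5 = {2, 6, 7}
Tree: B1–B2, B1–B3, B2–B4, B3–B5
The largest bag has 3 vertices, giving width 2; this decomposition certifies tw(G) ≤ 2. Conversely, {2, 6, 7} is a clique of size 3, and the vertices of any clique must share a bag in every tree decomposition; so some bag has ≥ 3 vertices and tw(G) ≥ 2. Combining the bounds, tw(G) = 2.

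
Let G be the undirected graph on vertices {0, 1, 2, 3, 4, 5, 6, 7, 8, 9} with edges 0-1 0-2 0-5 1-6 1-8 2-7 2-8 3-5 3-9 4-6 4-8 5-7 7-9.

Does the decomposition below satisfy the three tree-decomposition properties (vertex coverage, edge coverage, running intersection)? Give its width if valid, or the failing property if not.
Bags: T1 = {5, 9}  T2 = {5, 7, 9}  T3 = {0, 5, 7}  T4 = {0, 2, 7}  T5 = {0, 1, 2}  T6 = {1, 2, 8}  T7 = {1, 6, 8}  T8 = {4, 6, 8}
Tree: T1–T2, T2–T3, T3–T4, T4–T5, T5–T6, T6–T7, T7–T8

A tree decomposition must satisfy three properties: every vertex lies in some bag; for every edge, both endpoints lie together in some bag; and for every vertex, the bags containing it form a connected subtree. Here vertex 3 appears in no bag, so the decomposition is invalid.

No — vertex 3 appears in no bag.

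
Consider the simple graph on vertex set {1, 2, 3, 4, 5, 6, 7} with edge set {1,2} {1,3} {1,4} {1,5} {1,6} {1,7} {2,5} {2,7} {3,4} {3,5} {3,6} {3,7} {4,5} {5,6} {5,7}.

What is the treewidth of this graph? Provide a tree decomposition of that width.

Treewidth 3.
Bags: B1 = {1, 3, 4, 5}  B2 = {1, 3, 5, 7}  B3 = {1, 2, 5, 7}  B4 = {1, 3, 5, 6}
Tree: B1–B2, B2–B3, B2–B4

The largest bag has 4 vertices, giving width 3; this decomposition certifies tw(G) ≤ 3. On the other hand G contains the 4-clique {1, 2, 5, 7}. A clique must lie in a single bag of any decomposition, so no decomposition can have width below 3. The upper and lower bounds meet at 3, so that is the treewidth.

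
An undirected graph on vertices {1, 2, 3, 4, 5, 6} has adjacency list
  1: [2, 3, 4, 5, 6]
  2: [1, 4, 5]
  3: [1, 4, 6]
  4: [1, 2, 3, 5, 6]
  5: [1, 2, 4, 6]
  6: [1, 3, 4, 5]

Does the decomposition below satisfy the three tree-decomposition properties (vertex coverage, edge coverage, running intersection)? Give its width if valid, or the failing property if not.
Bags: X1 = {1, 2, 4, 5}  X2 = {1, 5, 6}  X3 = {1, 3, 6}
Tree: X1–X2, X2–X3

A tree decomposition must satisfy three properties: every vertex lies in some bag; for every edge, both endpoints lie together in some bag; and for every vertex, the bags containing it form a connected subtree. Here edge (4,6) lies in no bag, so the decomposition is invalid.

No — edge (4,6) lies in no bag.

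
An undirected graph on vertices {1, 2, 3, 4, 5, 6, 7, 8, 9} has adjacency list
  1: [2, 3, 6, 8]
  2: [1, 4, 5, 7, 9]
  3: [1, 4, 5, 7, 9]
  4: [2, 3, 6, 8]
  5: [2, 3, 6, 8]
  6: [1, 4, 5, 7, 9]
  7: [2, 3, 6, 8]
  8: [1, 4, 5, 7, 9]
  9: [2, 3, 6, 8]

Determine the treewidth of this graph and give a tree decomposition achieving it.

The largest bag has 5 vertices, giving width 4; this decomposition certifies tw(G) ≤ 4. For the lower bound: the 5 vertex sets {1,3}, {7,8}, {6,9}, {2}, {5} are disjoint, each induces a connected subgraph, and every pair is joined by at least one edge of G. Contracting each set to a single vertex therefore yields K_{5} as a minor, and since treewidth is minor-monotone, tw(G) ≥ tw(K_{5}) = 4. Hence tw(G) = 4 exactly.

Treewidth 4.
One such decomposition:
Bags: B1 = {1, 2, 3, 6, 8}  B2 = {2, 3, 6, 7, 8}  B3 = {2, 3, 6, 8, 9}  B4 = {2, 3, 5, 6, 8}  B5 = {2, 3, 4, 6, 8}
Tree: B1–B2, B2–B3, B3–B4, B4–B5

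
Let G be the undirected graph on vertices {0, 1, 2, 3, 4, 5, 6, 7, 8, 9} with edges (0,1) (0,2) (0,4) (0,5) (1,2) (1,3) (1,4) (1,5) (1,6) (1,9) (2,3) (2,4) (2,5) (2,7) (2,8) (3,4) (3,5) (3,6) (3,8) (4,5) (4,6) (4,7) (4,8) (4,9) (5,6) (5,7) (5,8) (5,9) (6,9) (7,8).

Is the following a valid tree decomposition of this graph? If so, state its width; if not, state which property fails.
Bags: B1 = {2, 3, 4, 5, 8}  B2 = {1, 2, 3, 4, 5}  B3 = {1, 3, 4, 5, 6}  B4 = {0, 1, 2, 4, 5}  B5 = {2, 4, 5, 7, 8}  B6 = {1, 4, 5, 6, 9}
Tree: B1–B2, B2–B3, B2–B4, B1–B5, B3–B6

Every vertex of G appears in some bag (union = {0, 1, 2, 3, 4, 5, 6, 7, 8, 9}); every edge is covered by a bag; and for each vertex v the set of bags containing v is connected in the bag tree. The decomposition is therefore valid. The largest bag has 5 vertices, so the width is 4.

Yes; width 4.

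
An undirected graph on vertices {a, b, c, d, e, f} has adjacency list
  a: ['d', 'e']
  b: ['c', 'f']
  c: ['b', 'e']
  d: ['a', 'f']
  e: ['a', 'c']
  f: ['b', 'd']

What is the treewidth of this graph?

A width-2 tree decomposition is:
Bags: B1 = {b, c, e}  B2 = {a, b, e}  B3 = {a, b, d}  B4 = {b, d, f}
Tree: B1–B2, B2–B3, B3–B4
Every bag has size at most 3, so the width is 3 − 1 = 2 and tw(G) ≤ 2. The edges b–c–e–a–d–f–b form a cycle, so G is not a tree and its treewidth is at least 2. Therefore the treewidth is 2.

2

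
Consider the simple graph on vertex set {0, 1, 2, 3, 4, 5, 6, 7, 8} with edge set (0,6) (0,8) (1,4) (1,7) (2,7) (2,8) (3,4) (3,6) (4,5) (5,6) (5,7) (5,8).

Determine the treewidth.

3

A width-3 tree decomposition is:
Bags: B1 = {1, 3, 4, 6}  B2 = {1, 4, 5, 6}  B3 = {1, 5, 6, 7}  B4 = {0, 5, 6, 7}  B5 = {0, 5, 7, 8}  B6 = {0, 2, 7, 8}
Tree: B1–B2, B2–B3, B3–B4, B4–B5, B5–B6
Each bag holds 4 vertices, so the decomposition has width 3, which upper-bounds the treewidth. For the lower bound: the 4 vertex sets {1,3,4}, {6}, {5}, {0,2,7,8} are disjoint, each induces a connected subgraph, and every pair is joined by at least one edge of G. Contracting each set to a single vertex therefore yields K_{4} as a minor, and since treewidth is minor-monotone, tw(G) ≥ tw(K_{4}) = 3. Hence tw(G) = 3 exactly.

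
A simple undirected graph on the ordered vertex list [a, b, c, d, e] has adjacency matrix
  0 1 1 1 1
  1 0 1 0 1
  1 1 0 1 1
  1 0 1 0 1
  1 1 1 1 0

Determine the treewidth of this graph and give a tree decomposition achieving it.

Treewidth 3.
Bags: B1 = {a, b, c, e}  B2 = {a, c, d, e}
Tree: B1–B2

Every bag has size at most 4, so the width is 4 − 1 = 3 and tw(G) ≤ 3. Conversely, {a, c, d, e} is a clique of size 4, and the vertices of any clique must share a bag in every tree decomposition; so some bag has ≥ 4 vertices and tw(G) ≥ 3. Therefore the treewidth is 3.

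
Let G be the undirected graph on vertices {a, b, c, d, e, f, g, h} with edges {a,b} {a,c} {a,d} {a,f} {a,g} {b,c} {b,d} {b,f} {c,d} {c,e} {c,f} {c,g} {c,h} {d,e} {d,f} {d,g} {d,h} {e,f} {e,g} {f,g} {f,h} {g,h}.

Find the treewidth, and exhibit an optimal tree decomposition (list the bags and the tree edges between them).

Treewidth 4.
One optimal decomposition is:
Bags: B1 = {a, c, d, f, g}  B2 = {a, b, c, d, f}  B3 = {c, d, f, g, h}  B4 = {c, d, e, f, g}
Tree: B1–B2, B1–B3, B1–B4

Every bag has size at most 5, so the width is 5 − 1 = 4 and tw(G) ≤ 4. On the other hand G contains the 5-clique {c, d, e, f, g}. A clique must lie in a single bag of any decomposition, so no decomposition can have width below 4. Hence tw(G) = 4 exactly.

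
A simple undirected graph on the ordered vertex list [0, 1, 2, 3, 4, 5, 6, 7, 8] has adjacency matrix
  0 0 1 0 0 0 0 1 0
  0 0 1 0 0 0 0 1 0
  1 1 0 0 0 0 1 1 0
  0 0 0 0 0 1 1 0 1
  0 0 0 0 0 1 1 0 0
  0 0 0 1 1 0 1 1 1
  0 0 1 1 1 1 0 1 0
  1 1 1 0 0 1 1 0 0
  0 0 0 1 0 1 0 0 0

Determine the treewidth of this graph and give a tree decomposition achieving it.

Each bag holds 3 vertices, so the decomposition has width 2, which upper-bounds the treewidth. Conversely, {0, 2, 7} is a clique of size 3, and the vertices of any clique must share a bag in every tree decomposition; so some bag has ≥ 3 vertices and tw(G) ≥ 2. The upper and lower bounds meet at 2, so that is the treewidth.

Treewidth 2.
One optimal decomposition is:
Bags: B1 = {0, 2, 7}  B2 = {2, 6, 7}  B3 = {1, 2, 7}  B4 = {5, 6, 7}  B5 = {4, 5, 6}  B6 = {3, 5, 6}  B7 = {3, 5, 8}
Tree: B1–B2, B1–B3, B2–B4, B4–B5, B5–B6, B6–B7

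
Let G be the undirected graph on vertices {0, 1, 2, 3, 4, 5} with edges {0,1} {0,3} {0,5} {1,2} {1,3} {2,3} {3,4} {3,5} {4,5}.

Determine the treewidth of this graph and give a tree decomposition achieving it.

Treewidth 2.
One such decomposition:
Bags: B1 = {0, 3, 5}  B2 = {3, 4, 5}  B3 = {0, 1, 3}  B4 = {1, 2, 3}
Tree: B1–B2, B1–B3, B3–B4

Each bag holds 3 vertices, so the decomposition has width 2, which upper-bounds the treewidth. On the other hand G contains the 3-clique {0, 1, 3}. A clique must lie in a single bag of any decomposition, so no decomposition can have width below 2. Combining the bounds, tw(G) = 2.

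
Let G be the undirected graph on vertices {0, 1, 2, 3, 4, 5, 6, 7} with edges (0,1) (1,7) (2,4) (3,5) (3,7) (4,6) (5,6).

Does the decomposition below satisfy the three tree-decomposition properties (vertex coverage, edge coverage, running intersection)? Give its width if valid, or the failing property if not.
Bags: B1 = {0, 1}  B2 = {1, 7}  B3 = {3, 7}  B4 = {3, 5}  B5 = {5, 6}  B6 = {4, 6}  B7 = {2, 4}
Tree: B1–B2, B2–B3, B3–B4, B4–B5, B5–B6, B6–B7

Yes; width 1.

Every vertex of G appears in some bag (union = {0, 1, 2, 3, 4, 5, 6, 7}); every edge is covered by a bag; and for each vertex v the set of bags containing v is connected in the bag tree. The decomposition is therefore valid. The largest bag has 2 vertices, so the width is 1.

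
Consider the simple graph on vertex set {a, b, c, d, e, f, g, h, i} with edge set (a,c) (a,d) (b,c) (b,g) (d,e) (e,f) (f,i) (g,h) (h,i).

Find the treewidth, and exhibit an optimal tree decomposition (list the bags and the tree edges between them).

Every bag has size at most 3, so the width is 3 − 1 = 2 and tw(G) ≤ 2. Since a–d–e–f–i–h–g–b–c–a is a cycle in G, G is not acyclic. Forests are exactly the graphs of treewidth ≤ 1, so tw(G) ≥ 2. Combining the bounds, tw(G) = 2.

Treewidth 2.
One optimal decomposition is:
Bags: B1 = {a, d, e}  B2 = {a, e, f}  B3 = {a, f, i}  B4 = {a, h, i}  B5 = {a, g, h}  B6 = {a, b, g}  B7 = {a, b, c}
Tree: B1–B2, B2–B3, B3–B4, B4–B5, B5–B6, B6–B7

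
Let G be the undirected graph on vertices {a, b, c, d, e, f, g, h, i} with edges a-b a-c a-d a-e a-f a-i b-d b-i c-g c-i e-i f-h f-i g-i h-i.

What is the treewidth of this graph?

A width-2 tree decomposition is:
Bags: B1 = {a, f, i}  B2 = {f, h, i}  B3 = {a, e, i}  B4 = {a, c, i}  B5 = {a, b, i}  B6 = {a, b, d}  B7 = {c, g, i}
Tree: B1–B2, B1–B3, B1–B4, B3–B5, B5–B6, B4–B7
Every bag has size at most 3, so the width is 3 − 1 = 2 and tw(G) ≤ 2. On the other hand G contains the 3-clique {a, b, d}. A clique must lie in a single bag of any decomposition, so no decomposition can have width below 2. The upper and lower bounds meet at 2, so that is the treewidth.

2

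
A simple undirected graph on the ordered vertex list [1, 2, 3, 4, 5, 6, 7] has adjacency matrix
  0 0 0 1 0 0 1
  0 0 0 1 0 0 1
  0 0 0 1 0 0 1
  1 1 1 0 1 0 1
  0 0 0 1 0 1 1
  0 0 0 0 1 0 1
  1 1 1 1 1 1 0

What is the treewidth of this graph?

A width-2 tree decomposition is:
Bags: B1 = {2, 4, 7}  B2 = {4, 5, 7}  B3 = {1, 4, 7}  B4 = {3, 4, 7}  B5 = {5, 6, 7}
Tree: B1–B2, B1–B3, B3–B4, B2–B5
Each bag holds 3 vertices, so the decomposition has width 2, which upper-bounds the treewidth. Conversely, {1, 4, 7} is a clique of size 3, and the vertices of any clique must share a bag in every tree decomposition; so some bag has ≥ 3 vertices and tw(G) ≥ 2. The upper and lower bounds meet at 2, so that is the treewidth.

2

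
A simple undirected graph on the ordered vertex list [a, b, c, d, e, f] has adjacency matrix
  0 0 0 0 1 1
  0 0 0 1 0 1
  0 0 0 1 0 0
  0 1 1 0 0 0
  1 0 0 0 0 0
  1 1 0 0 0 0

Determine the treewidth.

A width-1 tree decomposition is:
Bags: B1 = {a, e}  B2 = {a, f}  B3 = {b, f}  B4 = {b, d}  B5 = {c, d}
Tree: B1–B2, B2–B3, B3–B4, B4–B5
The largest bag has 2 vertices, giving width 1; this decomposition certifies tw(G) ≤ 1. Since G has at least one edge (e.g. e–a), it is not an edgeless graph, so tw(G) ≥ 1. The upper and lower bounds meet at 1, so that is the treewidth.

1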